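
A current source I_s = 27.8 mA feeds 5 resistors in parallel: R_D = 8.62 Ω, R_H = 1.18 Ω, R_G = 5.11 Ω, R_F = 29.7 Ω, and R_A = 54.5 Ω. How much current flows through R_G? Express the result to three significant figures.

ΣG = 1/8.62 + 1/1.18 + 1/5.11 + 1/29.7 + 1/54.5 = 1.211.
By the current-divider rule, I = I_s · G_k/ΣG = 27.8 × 0.1616 = 4.492 mA.

I ≈ 4.49 mA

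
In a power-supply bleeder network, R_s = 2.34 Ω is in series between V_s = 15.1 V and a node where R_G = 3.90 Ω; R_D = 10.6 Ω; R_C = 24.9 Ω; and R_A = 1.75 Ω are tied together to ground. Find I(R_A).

Parallel bank: R_p = 1/(1/3.90 + 1/10.6 + 1/24.9 + 1/1.75) = 1.039 Ω.
V_A = 15.1 × 1.039/3.379 = 4.643 V.
I(R_A) = V_A / R_A = 4.643/1.75 = 2.653 A.

I ≈ 2.65 A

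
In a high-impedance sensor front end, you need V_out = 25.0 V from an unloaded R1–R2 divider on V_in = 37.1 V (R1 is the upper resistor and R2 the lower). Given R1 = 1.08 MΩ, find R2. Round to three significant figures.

V_out/V_in = R2/(R1+R2) = 0.6739.
Rearranging, R2 = R1·k/(1−k) = 1.08 × 2.066 = 2.231 MΩ.

R2 ≈ 2.23 MΩ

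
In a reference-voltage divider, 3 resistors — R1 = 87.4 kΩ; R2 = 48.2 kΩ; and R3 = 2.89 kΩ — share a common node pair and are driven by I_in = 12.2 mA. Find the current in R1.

I ≈ 0.369 mA

Conductances: ΣG = 1/87.4 + 1/48.2 + 1/2.89 = 0.3782 (1/kΩ).
R1 takes the fraction G_k/ΣG = 0.01144/0.3782 = 0.03025, so I = 12.2 × 0.03025 = 0.3691 mA.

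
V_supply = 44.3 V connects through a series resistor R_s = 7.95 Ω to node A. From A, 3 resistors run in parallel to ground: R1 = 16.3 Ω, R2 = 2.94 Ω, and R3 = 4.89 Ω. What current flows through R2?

I ≈ 2.59 A

Equivalent of the parallel group: R_p = 1.650 Ω.
V_A = 44.3 × 1.650/9.600 = 7.615 V.
I(R2) = V_A / R2 = 7.615/2.94 = 2.590 A.
(Equivalently: I_total = 4.614 A, then current-divider fraction G_k/ΣG = 0.5613.)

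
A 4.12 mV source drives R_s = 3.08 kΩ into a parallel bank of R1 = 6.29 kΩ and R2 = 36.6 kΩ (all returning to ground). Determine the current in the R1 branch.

Parallel bank: R_p = 1/(1/6.29 + 1/36.6) = 5.368 kΩ.
Node voltage V_A = V_CC · R_p/(R_s + R_p) = 4.12 × 0.6354 = 2.618 mV.
I(R1) = V_A / R1 = 2.618/6.29 = 0.4162 µA.
(Check via current divider: I_total = 0.4877 µA; share G_k/ΣG = 0.8533 → same result.)

I ≈ 0.416 µA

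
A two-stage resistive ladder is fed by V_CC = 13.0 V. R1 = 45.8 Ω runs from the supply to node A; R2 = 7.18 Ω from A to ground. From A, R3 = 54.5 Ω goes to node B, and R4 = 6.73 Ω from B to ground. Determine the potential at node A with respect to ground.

Node A sees R2 in parallel with the series input of stage 2, R3 + R4 = 61.23 Ω.
R2 ‖ (R3+R4) = 6.426 Ω.
V_A = 13.0 × 6.426/(45.8 + 6.426) = 1.600 V.

V_A ≈ 1.60 V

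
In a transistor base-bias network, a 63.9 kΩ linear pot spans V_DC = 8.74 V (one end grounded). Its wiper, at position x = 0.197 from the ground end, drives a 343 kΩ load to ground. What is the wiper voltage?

Split the track: R_lower = x·R_p = 12.59 kΩ, R_upper = (1−x)·R_p = 51.31 kΩ.
R_L loads the lower segment: effective lower R = 12.14 kΩ.
V_out = 8.74 × 12.14/(51.31 + 12.14) = 1.672 V.

V_out ≈ 1.67 V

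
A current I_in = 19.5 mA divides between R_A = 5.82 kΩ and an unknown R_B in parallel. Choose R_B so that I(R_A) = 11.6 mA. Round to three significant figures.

R_B ≈ 8.55 kΩ

In a two-way split, I_A/I_in = R_B/(R_A + R_B).
With f = 0.5949, R_B = R_A · f/(1−f) = 5.82 × 1.468 = 8.546 kΩ.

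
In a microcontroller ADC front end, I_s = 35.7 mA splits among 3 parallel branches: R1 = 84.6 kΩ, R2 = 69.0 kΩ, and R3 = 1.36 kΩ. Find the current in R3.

Total conductance ΣG = 1/84.6 + 1/69.0 + 1/1.36 = 0.7616 (units of 1/kΩ).
By the current-divider rule, I = I_s · G_k/ΣG = 35.7 × 0.9655 = 34.47 mA.

I ≈ 34.5 mA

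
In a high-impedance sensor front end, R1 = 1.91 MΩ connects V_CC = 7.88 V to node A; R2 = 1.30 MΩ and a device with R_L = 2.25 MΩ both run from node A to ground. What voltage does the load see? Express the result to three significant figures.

V_out ≈ 2.37 V

R2 ‖ R_L = (1.30 × 2.25)/(1.30 + 2.25) = 0.8239 MΩ.
Now apply the divider: V_out = 7.88 × 0.3014 = 2.375 V.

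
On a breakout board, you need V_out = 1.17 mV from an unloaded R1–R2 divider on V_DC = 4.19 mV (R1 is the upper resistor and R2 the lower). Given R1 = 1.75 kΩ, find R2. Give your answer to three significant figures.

R2 ≈ 0.678 kΩ

The divider ratio is R2/(R1+R2) = 1.17/4.19 = 0.2792.
R2 = R1 · 0.2792/(1 − 0.2792) = 0.6780 kΩ.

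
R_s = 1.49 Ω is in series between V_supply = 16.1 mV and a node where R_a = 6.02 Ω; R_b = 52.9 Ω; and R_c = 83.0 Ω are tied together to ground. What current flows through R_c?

Parallel bank: R_p = 1/(1/6.02 + 1/52.9 + 1/83.0) = 5.074 Ω.
V_A = 16.1 × 5.074/6.564 = 12.45 mV.
I(R_c) = V_A / R_c = 12.45/83.0 = 0.1499 mA.

I ≈ 0.150 mA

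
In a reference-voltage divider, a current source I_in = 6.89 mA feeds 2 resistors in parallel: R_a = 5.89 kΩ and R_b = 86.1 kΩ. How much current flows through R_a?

I ≈ 6.45 mA

With just two branches, the current splits inversely with resistance.
I(R_a) = 6.89 × 86.1/(5.89 + 86.1) = 6.89 × 0.9360 = 6.449 mA.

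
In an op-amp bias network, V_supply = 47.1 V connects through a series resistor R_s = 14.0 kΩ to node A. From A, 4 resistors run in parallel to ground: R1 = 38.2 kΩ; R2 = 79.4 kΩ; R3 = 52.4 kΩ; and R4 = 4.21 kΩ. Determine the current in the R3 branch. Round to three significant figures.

Combine the parallel branches: R_p = (1/38.2 + 1/79.4 + 1/52.4 + 1/4.21)⁻¹ = 3.385 kΩ.
Node voltage V_A = V_supply · R_p/(R_s + R_p) = 47.1 × 0.1947 = 9.172 V.
I(R3) = V_A / R3 = 9.172/52.4 = 0.1750 mA.

I ≈ 0.175 mA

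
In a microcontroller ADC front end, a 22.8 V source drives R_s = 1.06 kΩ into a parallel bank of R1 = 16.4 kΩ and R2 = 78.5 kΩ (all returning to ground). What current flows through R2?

Combine the parallel branches: R_p = (1/16.4 + 1/78.5)⁻¹ = 13.57 kΩ.
V_A by voltage divider: V_A = 22.8 × 13.57/(1.06 + 13.57) = 21.15 V.
I(R2) = V_A / R2 = 21.15/78.5 = 0.2694 mA.
(Equivalently: I_total = 1.559 mA, then current-divider fraction G_k/ΣG = 0.1728.)

I ≈ 0.269 mA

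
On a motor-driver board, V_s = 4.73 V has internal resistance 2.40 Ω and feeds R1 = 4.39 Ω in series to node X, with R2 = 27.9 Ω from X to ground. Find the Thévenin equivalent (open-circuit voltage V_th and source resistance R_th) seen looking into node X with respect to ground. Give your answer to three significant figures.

R1' = 2.40 + 4.39 = 6.790 Ω (source resistance + R1).
With X open, the divider is unloaded: V_th = 4.73 × 27.9/34.69 = 3.804 V.
Zeroing V_s shorts the top of R1' to ground, so R_th = R1' ‖ R2 = 5.461 Ω.

V_th ≈ 3.80 V, R_th ≈ 5.46 Ω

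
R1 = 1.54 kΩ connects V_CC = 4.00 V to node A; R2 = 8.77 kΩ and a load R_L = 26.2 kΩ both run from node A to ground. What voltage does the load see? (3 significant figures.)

V_out ≈ 3.24 V

The load sits in parallel with R2, giving an effective lower resistance R2' = R2·R_L/(R2+R_L) = 6.571 kΩ.
Now apply the divider: V_out = 4.00 × 0.8101 = 3.241 V.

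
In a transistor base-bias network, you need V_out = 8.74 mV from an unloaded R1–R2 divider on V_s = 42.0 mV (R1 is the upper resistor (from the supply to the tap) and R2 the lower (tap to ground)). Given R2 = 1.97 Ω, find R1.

V_out/V_s = R2/(R1+R2) = 0.2081.
Rearranging, R1 = R2·(1−k)/k = 1.97 × 3.805 = 7.497 Ω.

R1 ≈ 7.50 Ω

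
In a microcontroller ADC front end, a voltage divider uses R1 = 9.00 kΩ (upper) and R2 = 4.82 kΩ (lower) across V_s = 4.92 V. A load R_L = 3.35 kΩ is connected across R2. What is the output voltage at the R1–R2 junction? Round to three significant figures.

V_out ≈ 0.886 V

The load sits in parallel with R2, giving an effective lower resistance R2' = R2·R_L/(R2+R_L) = 1.976 kΩ.
Voltage divider with the loaded lower leg: V_out = 4.92 × 1.976/(9.00 + 1.976) = 4.92 × 0.1801 = 0.8859 V.
(Unloaded it would be 1.72 V; the load pulls it down.)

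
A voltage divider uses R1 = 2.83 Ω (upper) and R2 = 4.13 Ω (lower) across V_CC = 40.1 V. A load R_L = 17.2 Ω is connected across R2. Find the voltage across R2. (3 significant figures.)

First combine the lower leg with the load: R2 ‖ R_L = 3.330 Ω.
Now apply the divider: V_out = 40.1 × 0.5406 = 21.68 V.

V_out ≈ 21.7 V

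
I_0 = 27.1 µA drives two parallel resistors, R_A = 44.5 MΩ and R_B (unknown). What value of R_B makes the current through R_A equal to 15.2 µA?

R_B ≈ 56.8 MΩ

The fraction through R_A equals R_B/(R_A+R_B).
With f = 0.5609, R_B = R_A · f/(1−f) = 44.5 × 1.277 = 56.84 MΩ.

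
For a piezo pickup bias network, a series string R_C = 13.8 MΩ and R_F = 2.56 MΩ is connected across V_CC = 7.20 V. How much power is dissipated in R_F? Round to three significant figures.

P ≈ 0.496 µW

ΣR = 16.36 MΩ → I = 7.20/16.36 = 0.4401 µA.
P(R_F) = I²·R_F = (0.4401)² × 2.56 = 0.4958 µW.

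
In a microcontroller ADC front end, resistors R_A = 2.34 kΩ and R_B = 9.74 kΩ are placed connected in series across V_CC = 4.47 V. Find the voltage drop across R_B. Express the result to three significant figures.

Series total: ΣR = 2.34 + 9.74 = 12.08 kΩ.
By the voltage-divider rule, V = 4.47 × 9.740/12.08 = 3.604 V.

V ≈ 3.60 V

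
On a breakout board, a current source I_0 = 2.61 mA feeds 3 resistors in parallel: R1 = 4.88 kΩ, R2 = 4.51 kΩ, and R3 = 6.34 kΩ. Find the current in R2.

I ≈ 0.990 mA

Total conductance ΣG = 1/4.88 + 1/4.51 + 1/6.34 = 0.5844 (units of 1/kΩ).
By the current-divider rule, I = I_0 · G_k/ΣG = 2.61 × 0.3794 = 0.9903 mA.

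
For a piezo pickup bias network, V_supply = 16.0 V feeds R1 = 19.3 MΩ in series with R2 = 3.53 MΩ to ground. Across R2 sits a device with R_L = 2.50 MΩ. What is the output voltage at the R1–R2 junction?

The load sits in parallel with R2, giving an effective lower resistance R2' = R2·R_L/(R2+R_L) = 1.464 MΩ.
Voltage divider with the loaded lower leg: V_out = 16.0 × 1.464/(19.3 + 1.464) = 16.0 × 0.07048 = 1.128 V.

V_out ≈ 1.13 V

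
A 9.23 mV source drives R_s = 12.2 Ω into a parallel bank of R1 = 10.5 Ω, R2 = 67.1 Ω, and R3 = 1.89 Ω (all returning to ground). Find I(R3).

I ≈ 0.555 mA

Combine the parallel branches: R_p = (1/10.5 + 1/67.1 + 1/1.89)⁻¹ = 1.564 Ω.
V_A = 9.23 × 1.564/13.76 = 1.049 mV.
I(R3) = V_A / R3 = 1.049/1.89 = 0.5550 mA.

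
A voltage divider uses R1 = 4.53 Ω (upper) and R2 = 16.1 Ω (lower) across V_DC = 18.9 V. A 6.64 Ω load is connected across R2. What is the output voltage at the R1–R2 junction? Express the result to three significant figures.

The load sits in parallel with R2, giving an effective lower resistance R2' = R2·R_L/(R2+R_L) = 4.701 Ω.
Voltage divider with the loaded lower leg: V_out = 18.9 × 4.701/(4.53 + 4.701) = 18.9 × 0.5093 = 9.625 V.

V_out ≈ 9.63 V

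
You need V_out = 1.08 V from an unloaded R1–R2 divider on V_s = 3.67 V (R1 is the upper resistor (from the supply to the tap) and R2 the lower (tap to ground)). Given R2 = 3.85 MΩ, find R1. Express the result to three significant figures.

Required fraction k = V_out/V_s = 0.2943.
So R1 = R2 · (V_s/V_out − 1) = 3.85 × (3.67/1.08 − 1) = 3.85 × 2.398 = 9.233 MΩ.

R1 ≈ 9.23 MΩ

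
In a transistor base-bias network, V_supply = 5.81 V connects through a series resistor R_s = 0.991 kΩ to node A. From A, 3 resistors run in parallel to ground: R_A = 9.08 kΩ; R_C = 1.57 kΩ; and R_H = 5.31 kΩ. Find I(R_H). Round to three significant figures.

Parallel bank: R_p = 1/(1/9.08 + 1/1.57 + 1/5.31) = 1.069 kΩ.
V_A = 5.81 × 1.069/2.060 = 3.015 V.
I(R_H) = V_A / R_H = 3.015/5.31 = 0.5678 mA.

I ≈ 0.568 mA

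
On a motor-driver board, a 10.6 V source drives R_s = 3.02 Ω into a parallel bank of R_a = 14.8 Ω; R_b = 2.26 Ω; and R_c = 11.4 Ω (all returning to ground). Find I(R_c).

I ≈ 0.331 A

Equivalent of the parallel group: R_p = 1.673 Ω.
V_A = 10.6 × 1.673/4.693 = 3.779 V.
I(R_c) = V_A / R_c = 3.779/11.4 = 0.3315 A.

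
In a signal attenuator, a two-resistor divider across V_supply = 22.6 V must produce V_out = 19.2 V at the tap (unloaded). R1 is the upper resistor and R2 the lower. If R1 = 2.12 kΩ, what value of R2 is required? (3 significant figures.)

Required fraction k = V_out/V_supply = 0.8496.
Rearranging, R2 = R1·k/(1−k) = 2.12 × 5.647 = 11.97 kΩ.

R2 ≈ 12.0 kΩ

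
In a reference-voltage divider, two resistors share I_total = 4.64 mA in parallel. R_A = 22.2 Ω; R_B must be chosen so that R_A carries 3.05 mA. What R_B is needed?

The fraction through R_A equals R_B/(R_A+R_B).
With f = 0.6573, R_B = R_A · f/(1−f) = 22.2 × 1.918 = 42.58 Ω.

R_B ≈ 42.6 Ω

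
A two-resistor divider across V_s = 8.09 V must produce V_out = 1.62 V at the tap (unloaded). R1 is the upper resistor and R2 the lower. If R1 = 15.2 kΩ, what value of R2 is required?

Required fraction k = V_out/V_s = 0.2002.
So R2 = R1 · V_out/(V_s − V_out) = 15.2 × 1.62/(8.09 − 1.62) = 15.2 × 0.2504 = 3.806 kΩ.

R2 ≈ 3.81 kΩ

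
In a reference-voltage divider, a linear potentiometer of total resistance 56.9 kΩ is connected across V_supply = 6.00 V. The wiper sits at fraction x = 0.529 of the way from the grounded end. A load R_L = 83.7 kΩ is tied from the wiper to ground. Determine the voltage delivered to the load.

V_out ≈ 2.71 V

Lower segment x·R_p = 30.10 kΩ; upper segment (1−x)·R_p = 26.80 kΩ.
(x·R_p) ‖ R_L = 22.14 kΩ.
Loaded-divider output: V_out = 6.00 × 0.4524 = 2.714 V.
(Unloaded: V_out = x·V_supply = 3.17 V.)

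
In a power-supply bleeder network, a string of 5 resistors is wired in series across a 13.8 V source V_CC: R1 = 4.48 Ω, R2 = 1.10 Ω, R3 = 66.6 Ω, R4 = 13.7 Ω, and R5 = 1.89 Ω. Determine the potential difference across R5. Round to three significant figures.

Series total: ΣR = 4.48 + 1.10 + 66.6 + 13.7 + 1.89 = 87.77 Ω.
Voltage divider: V = V_CC · (1.890 / 87.77) = 13.8 × 0.02153 = 0.2972 V.

V ≈ 0.297 V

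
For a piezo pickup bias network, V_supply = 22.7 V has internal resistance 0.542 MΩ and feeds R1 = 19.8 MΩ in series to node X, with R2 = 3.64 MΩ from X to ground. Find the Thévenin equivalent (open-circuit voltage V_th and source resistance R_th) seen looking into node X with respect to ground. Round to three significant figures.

R1' = 0.542 + 19.8 = 20.34 MΩ (source resistance + R1).
V_th is the unloaded tap voltage: V_supply · R2/(R1'+R2) = 22.7 × 0.1518 = 3.445 V.
Zeroing V_supply shorts the top of R1' to ground, so R_th = R1' ‖ R2 = 3.088 MΩ.

V_th ≈ 3.45 V, R_th ≈ 3.09 MΩ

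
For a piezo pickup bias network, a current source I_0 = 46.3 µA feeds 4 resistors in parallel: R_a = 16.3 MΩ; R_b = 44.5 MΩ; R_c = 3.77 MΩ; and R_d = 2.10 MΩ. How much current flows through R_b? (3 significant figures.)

I ≈ 1.26 µA

Total conductance ΣG = 1/16.3 + 1/44.5 + 1/3.77 + 1/2.10 = 0.8253 (units of 1/MΩ).
R_b takes the fraction G_k/ΣG = 0.02247/0.8253 = 0.02723, so I = 46.3 × 0.02723 = 1.261 µA.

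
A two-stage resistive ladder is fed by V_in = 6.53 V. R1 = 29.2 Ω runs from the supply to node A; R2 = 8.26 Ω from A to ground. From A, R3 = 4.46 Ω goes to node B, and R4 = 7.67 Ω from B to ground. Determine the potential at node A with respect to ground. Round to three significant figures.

The second stage (R3 + R4 = 12.13 Ω) loads node A in parallel with R2.
R2 ‖ (R3+R4) = 4.914 Ω.
So V_A = 6.53 × 0.1440 = 0.9406 V.

V_A ≈ 0.941 V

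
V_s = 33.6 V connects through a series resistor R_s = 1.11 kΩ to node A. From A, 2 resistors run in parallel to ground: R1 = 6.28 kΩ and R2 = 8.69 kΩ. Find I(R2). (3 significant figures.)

Parallel bank: R_p = 1/(1/6.28 + 1/8.69) = 3.646 kΩ.
V_A = 33.6 × 3.646/4.756 = 25.76 V.
Branch current I = V_A/R2 = 25.76/8.69 = 2.964 mA.

I ≈ 2.96 mA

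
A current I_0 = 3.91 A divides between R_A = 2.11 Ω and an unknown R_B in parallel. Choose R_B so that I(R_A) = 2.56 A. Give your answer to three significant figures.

R_B ≈ 4.00 Ω

Two-branch current divider: I_A = I_0 · R_B/(R_A + R_B).
With f = 0.6547, R_B = R_A · f/(1−f) = 2.11 × 1.896 = 4.001 Ω.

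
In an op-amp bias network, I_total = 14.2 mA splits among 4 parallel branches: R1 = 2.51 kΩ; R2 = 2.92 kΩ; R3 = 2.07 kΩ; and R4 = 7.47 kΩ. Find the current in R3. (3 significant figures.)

I ≈ 5.05 mA

ΣG = 1/2.51 + 1/2.92 + 1/2.07 + 1/7.47 = 1.358.
Current divider: I(R3) = I_total · G_k/ΣG = 14.2 × (0.4831/1.358) = 14.2 × 0.3558 = 5.052 mA.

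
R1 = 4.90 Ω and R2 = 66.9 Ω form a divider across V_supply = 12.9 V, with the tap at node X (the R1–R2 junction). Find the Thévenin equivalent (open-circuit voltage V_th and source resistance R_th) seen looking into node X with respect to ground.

Open-circuit (no load on X): V_th = V_supply · R2/(R1 + R2) = 12.9 × 66.9/(4.900 + 66.9) = 12.02 V.
With V_supply suppressed (replaced by a short), R_th = R1 ‖ R2 = (4.900 × 66.9)/(4.900 + 66.9) = 4.566 Ω.

V_th ≈ 12.0 V, R_th ≈ 4.57 Ω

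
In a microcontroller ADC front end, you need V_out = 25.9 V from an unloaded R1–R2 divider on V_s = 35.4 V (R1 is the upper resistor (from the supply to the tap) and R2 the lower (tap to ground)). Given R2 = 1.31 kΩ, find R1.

R1 ≈ 0.481 kΩ

Required fraction k = V_out/V_s = 0.7316.
R1 = R2·(1/k − 1) = 1.31 × 0.3668 = 0.4805 kΩ.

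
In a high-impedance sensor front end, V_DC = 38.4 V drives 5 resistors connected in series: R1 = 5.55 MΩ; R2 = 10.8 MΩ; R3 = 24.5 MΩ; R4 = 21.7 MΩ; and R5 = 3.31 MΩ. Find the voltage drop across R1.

V ≈ 3.24 V

Series total: ΣR = 5.55 + 10.8 + 24.5 + 21.7 + 3.31 = 65.86 MΩ.
By the voltage-divider rule, V = 38.4 × 5.550/65.86 = 3.236 V.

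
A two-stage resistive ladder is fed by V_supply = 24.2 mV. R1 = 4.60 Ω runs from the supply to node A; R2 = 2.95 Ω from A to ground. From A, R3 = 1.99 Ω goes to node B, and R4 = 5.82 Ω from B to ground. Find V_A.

The second stage (R3 + R4 = 7.810 Ω) loads node A in parallel with R2.
R2 ‖ (R3+R4) = 2.141 Ω.
First divider: V_A = V_supply · 2.141/(4.60 + 2.141) = 7.687 mV.

V_A ≈ 7.69 mV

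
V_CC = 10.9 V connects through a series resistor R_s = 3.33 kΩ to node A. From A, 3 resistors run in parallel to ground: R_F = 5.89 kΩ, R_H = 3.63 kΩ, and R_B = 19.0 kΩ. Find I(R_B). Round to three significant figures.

Combine the parallel branches: R_p = (1/5.89 + 1/3.63 + 1/19.0)⁻¹ = 2.008 kΩ.
V_A by voltage divider: V_A = 10.9 × 2.008/(3.33 + 2.008) = 4.101 V.
I(R_B) = V_A / R_B = 4.101/19.0 = 0.2158 mA.
(Equivalently: I_total = 2.042 mA, then current-divider fraction G_k/ΣG = 0.1057.)

I ≈ 0.216 mA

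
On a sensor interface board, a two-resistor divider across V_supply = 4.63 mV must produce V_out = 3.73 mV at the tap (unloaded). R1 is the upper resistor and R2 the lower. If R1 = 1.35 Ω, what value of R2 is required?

R2 ≈ 5.60 Ω

V_out/V_supply = R2/(R1+R2) = 0.8056.
So R2 = R1 · V_out/(V_supply − V_out) = 1.35 × 3.73/(4.63 − 3.73) = 1.35 × 4.144 = 5.595 Ω.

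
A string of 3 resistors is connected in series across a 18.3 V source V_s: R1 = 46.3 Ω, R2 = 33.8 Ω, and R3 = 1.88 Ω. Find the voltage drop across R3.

Series total: ΣR = 46.3 + 33.8 + 1.88 = 81.98 Ω.
By the voltage-divider rule, V = 18.3 × 1.880/81.98 = 0.4197 V.

V ≈ 0.420 V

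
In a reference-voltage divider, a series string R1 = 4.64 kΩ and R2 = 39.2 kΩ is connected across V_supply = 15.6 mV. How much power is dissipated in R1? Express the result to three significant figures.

P ≈ 0.588 nW

The common current is I = 15.6/43.84 = 0.3558 µA.
P = I²R = 0.1266 × 4.64 = 0.5875 nW.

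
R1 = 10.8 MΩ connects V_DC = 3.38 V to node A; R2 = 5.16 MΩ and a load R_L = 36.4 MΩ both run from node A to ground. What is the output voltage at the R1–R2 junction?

V_out ≈ 0.997 V

The load sits in parallel with R2, giving an effective lower resistance R2' = R2·R_L/(R2+R_L) = 4.519 MΩ.
Now apply the divider: V_out = 3.38 × 0.2950 = 0.9971 V.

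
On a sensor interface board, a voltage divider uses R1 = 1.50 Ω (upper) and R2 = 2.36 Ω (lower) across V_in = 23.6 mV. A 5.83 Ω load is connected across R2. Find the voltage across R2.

V_out ≈ 12.5 mV

The load sits in parallel with R2, giving an effective lower resistance R2' = R2·R_L/(R2+R_L) = 1.680 Ω.
Voltage divider with the loaded lower leg: V_out = 23.6 × 1.680/(1.50 + 1.680) = 23.6 × 0.5283 = 12.47 mV.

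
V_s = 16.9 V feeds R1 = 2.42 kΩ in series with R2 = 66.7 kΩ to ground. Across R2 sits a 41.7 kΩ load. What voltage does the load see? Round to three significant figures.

V_out ≈ 15.4 V

First combine the lower leg with the load: R2 ‖ R_L = 25.66 kΩ.
Then V_out = V_s · R2'/(R1 + R2') = 16.9 × 25.66/28.08 = 15.44 V.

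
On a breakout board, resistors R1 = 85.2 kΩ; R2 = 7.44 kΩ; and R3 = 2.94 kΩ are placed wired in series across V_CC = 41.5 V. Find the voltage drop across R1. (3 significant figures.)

V ≈ 37.0 V

Series total: ΣR = 85.2 + 7.44 + 2.94 = 95.58 kΩ.
By the voltage-divider rule, V = 41.5 × 85.20/95.58 = 36.99 V.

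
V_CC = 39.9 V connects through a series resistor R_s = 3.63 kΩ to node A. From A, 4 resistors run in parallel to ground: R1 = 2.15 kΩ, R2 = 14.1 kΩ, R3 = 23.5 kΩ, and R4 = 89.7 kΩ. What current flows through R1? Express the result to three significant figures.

I ≈ 5.91 mA

Parallel bank: R_p = 1/(1/2.15 + 1/14.1 + 1/23.5 + 1/89.7) = 1.696 kΩ.
V_A = 39.9 × 1.696/5.326 = 12.70 V.
I(R1) = V_A / R1 = 12.70/2.15 = 5.909 mA.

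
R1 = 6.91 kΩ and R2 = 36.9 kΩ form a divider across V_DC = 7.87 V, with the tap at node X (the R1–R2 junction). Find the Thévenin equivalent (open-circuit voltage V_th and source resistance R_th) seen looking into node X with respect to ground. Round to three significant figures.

V_th ≈ 6.63 V, R_th ≈ 5.82 kΩ

With X open, the divider is unloaded: V_th = 7.87 × 36.9/43.81 = 6.629 V.
With V_DC suppressed (replaced by a short), R_th = R1 ‖ R2 = (6.910 × 36.9)/(6.910 + 36.9) = 5.820 kΩ.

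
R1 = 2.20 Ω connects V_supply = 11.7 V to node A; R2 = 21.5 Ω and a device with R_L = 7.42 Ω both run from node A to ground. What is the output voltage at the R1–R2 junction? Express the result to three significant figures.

V_out ≈ 8.36 V

The load sits in parallel with R2, giving an effective lower resistance R2' = R2·R_L/(R2+R_L) = 5.516 Ω.
Voltage divider with the loaded lower leg: V_out = 11.7 × 5.516/(2.20 + 5.516) = 11.7 × 0.7149 = 8.364 V.
(Unloaded it would be 10.6 V; the load pulls it down.)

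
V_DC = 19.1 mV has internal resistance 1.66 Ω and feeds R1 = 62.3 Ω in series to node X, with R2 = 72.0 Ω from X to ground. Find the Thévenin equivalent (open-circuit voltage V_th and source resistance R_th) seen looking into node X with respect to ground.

V_th ≈ 10.1 mV, R_th ≈ 33.9 Ω

R1' = 1.66 + 62.3 = 63.96 Ω (source resistance + R1).
Open-circuit (no load on X): V_th = V_DC · R2/(R1' + R2) = 19.1 × 72.0/(63.96 + 72.0) = 10.11 mV.
With V_DC suppressed (replaced by a short), R_th = R1' ‖ R2 = (63.96 × 72.0)/(63.96 + 72.0) = 33.87 Ω.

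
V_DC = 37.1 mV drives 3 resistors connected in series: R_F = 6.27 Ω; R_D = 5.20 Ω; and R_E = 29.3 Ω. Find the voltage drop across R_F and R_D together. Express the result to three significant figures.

V ≈ 10.4 mV

Total series resistance ΣR = 6.27 + 5.20 + 29.3 = 40.77 Ω.
R_{R_F..R_D} = 6.27 + 5.20 = 11.47 Ω.
V = V_DC · R/ΣR = 37.1 × 0.2813 = 10.44 mV.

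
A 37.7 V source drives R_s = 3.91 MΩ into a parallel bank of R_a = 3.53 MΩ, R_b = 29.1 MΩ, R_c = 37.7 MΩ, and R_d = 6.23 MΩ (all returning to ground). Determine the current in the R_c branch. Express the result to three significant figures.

I ≈ 0.336 µA

Equivalent of the parallel group: R_p = 1.981 MΩ.
V_A = 37.7 × 1.981/5.891 = 12.68 V.
Branch current I = V_A/R_c = 12.68/37.7 = 0.3363 µA.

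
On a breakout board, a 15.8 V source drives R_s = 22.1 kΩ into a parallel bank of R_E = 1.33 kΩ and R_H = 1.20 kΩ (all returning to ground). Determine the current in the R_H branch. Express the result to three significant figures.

I ≈ 0.365 mA

Parallel bank: R_p = 1/(1/1.33 + 1/1.20) = 0.6308 kΩ.
Node voltage V_A = V_CC · R_p/(R_s + R_p) = 15.8 × 0.02775 = 0.4385 V.
Branch current I = V_A/R_H = 0.4385/1.20 = 0.3654 mA.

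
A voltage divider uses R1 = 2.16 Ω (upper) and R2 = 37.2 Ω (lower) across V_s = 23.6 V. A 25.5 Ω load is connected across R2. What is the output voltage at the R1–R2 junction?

R2 ‖ R_L = (37.2 × 25.5)/(37.2 + 25.5) = 15.13 Ω.
Now apply the divider: V_out = 23.6 × 0.8751 = 20.65 V.

V_out ≈ 20.7 V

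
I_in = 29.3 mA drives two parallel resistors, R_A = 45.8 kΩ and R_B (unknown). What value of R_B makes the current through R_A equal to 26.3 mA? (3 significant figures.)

In a two-way split, I_A/I_in = R_B/(R_A + R_B).
26.3/29.3 = R_B/(R_A + R_B) → R_B = R_A · (0.8976)/(1 − 0.8976) = 45.8 × 8.767 = 401.5 kΩ.

R_B ≈ 402 kΩ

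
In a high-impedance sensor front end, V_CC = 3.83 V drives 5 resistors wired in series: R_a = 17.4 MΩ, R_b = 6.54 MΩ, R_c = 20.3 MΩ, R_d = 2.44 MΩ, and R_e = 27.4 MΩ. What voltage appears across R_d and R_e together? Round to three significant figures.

V ≈ 1.54 V

Total series resistance ΣR = 17.4 + 6.54 + 20.3 + 2.44 + 27.4 = 74.08 MΩ.
R_{R_d..R_e} = 2.44 + 27.4 = 29.84 MΩ.
By the voltage-divider rule, V = 3.83 × 29.84/74.08 = 1.543 V.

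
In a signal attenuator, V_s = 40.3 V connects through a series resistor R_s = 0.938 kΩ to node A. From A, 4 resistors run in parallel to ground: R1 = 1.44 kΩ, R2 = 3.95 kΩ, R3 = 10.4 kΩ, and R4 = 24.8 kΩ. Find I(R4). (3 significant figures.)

I ≈ 0.806 mA

Parallel bank: R_p = 1/(1/1.44 + 1/3.95 + 1/10.4 + 1/24.8) = 0.9224 kΩ.
Node voltage V_A = V_s · R_p/(R_s + R_p) = 40.3 × 0.4958 = 19.98 V.
I(R4) = V_A / R4 = 19.98/24.8 = 0.8057 mA.
(Equivalently: I_total = 21.66 mA, then current-divider fraction G_k/ΣG = 0.03720.)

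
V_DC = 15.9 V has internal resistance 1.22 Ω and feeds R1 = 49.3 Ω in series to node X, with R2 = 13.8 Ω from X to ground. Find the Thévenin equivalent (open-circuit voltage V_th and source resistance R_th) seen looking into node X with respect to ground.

R1' = 1.22 + 49.3 = 50.52 Ω (source resistance + R1).
Open-circuit (no load on X): V_th = V_DC · R2/(R1' + R2) = 15.9 × 13.8/(50.52 + 13.8) = 3.411 V.
Zeroing V_DC shorts the top of R1' to ground, so R_th = R1' ‖ R2 = 10.84 Ω.

V_th ≈ 3.41 V, R_th ≈ 10.8 Ω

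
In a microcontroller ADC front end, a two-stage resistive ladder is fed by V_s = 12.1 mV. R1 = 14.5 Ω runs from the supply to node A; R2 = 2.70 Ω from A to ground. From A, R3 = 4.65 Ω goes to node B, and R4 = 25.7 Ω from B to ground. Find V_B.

V_B ≈ 1.50 mV

Looking into the second stage from A: R3 + R4 = 30.35 Ω appears in parallel with R2.
R2 ‖ (R3+R4) = 2.479 Ω.
V_A = 12.1 × 2.479/(14.5 + 2.479) = 1.767 mV.
Then the unloaded second divider: V_B = V_A × R4/(R3+R4) = 1.767 × 0.8468 = 1.496 mV.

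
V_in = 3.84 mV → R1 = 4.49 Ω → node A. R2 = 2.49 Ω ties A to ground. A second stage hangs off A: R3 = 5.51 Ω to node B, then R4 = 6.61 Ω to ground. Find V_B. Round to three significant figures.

V_B ≈ 0.660 mV

The second stage (R3 + R4 = 12.12 Ω) loads node A in parallel with R2.
R2 ‖ (R3+R4) = 2.066 Ω.
First divider: V_A = V_in · 2.066/(4.49 + 2.066) = 1.210 mV.
V_B = V_A × 0.5454 = 0.6599 mV.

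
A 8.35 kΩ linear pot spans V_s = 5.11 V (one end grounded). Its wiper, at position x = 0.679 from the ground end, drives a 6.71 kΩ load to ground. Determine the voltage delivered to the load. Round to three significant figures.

Split the track: R_lower = x·R_p = 5.670 kΩ, R_upper = (1−x)·R_p = 2.680 kΩ.
R_L loads the lower segment: effective lower R = 3.073 kΩ.
Then V_out = V_s · 3.073/(2.680 + 3.073) = 2.729 V.
(Unloaded: V_out = x·V_s = 3.47 V.)

V_out ≈ 2.73 V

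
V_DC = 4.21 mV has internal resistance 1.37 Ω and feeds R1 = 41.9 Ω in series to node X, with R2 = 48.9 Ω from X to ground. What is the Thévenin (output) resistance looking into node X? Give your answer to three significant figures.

R1' = 1.37 + 41.9 = 43.27 Ω (source resistance + R1).
Looking into X with the source shorted: R_th = R1'·R2/(R1'+R2) = 43.27 × 48.9/92.17 = 22.96 Ω.

R_th ≈ 23.0 Ω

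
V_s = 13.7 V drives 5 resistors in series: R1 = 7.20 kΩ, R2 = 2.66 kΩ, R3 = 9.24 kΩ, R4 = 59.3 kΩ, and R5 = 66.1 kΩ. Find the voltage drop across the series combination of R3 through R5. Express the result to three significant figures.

ΣR = 7.20 + 2.66 + 9.24 + 59.3 + 66.1 = 144.5 kΩ.
R_{R3..R5} = 9.24 + 59.3 + 66.1 = 134.6 kΩ.
V = V_s · R/ΣR = 13.7 × 0.9318 = 12.77 V.

V ≈ 12.8 V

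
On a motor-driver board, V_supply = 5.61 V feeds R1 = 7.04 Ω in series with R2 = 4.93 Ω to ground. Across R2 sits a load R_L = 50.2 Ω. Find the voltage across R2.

V_out ≈ 2.18 V

R2 ‖ R_L = (4.93 × 50.2)/(4.93 + 50.2) = 4.489 Ω.
Now apply the divider: V_out = 5.61 × 0.3894 = 2.184 V.
(Unloaded it would be 2.31 V; the load pulls it down.)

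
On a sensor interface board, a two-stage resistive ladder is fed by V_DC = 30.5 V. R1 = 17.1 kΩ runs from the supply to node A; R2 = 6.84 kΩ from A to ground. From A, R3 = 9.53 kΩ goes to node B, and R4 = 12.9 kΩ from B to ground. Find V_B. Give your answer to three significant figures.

Node A sees R2 in parallel with the series input of stage 2, R3 + R4 = 22.43 kΩ.
Effective lower resistance at A: R2 ‖ 22.43 = 5.242 kΩ.
So V_A = 30.5 × 0.2346 = 7.156 V.
Then the unloaded second divider: V_B = V_A × R4/(R3+R4) = 7.156 × 0.5751 = 4.115 V.

V_B ≈ 4.12 V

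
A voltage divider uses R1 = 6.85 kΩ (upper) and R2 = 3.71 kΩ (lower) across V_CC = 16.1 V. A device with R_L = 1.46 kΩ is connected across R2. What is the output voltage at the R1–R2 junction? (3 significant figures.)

V_out ≈ 2.14 V

R2 ‖ R_L = (3.71 × 1.46)/(3.71 + 1.46) = 1.048 kΩ.
Now apply the divider: V_out = 16.1 × 0.1327 = 2.136 V.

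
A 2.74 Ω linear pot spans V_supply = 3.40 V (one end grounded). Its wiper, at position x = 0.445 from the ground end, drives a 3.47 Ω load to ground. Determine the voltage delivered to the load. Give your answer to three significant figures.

V_out ≈ 1.27 V

Lower segment x·R_p = 1.219 Ω; upper segment (1−x)·R_p = 1.521 Ω.
R_L loads the lower segment: effective lower R = 0.9023 Ω.
Loaded-divider output: V_out = 3.40 × 0.3724 = 1.266 V.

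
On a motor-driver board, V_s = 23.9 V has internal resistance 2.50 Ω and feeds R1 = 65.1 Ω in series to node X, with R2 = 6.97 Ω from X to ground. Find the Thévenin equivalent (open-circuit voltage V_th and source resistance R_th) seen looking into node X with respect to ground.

R1' = 2.50 + 65.1 = 67.60 Ω (source resistance + R1).
Open-circuit (no load on X): V_th = V_s · R2/(R1' + R2) = 23.9 × 6.97/(67.60 + 6.97) = 2.234 V.
Zeroing V_s shorts the top of R1' to ground, so R_th = R1' ‖ R2 = 6.319 Ω.

V_th ≈ 2.23 V, R_th ≈ 6.32 Ω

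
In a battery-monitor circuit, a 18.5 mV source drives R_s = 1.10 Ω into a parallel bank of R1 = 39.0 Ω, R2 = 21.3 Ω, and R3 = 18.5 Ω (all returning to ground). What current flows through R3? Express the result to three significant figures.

Combine the parallel branches: R_p = (1/39.0 + 1/21.3 + 1/18.5)⁻¹ = 7.896 Ω.
Node voltage V_A = V_DC · R_p/(R_s + R_p) = 18.5 × 0.8777 = 16.24 mV.
Branch current I = V_A/R3 = 16.24/18.5 = 0.8777 mA.
(Equivalently: I_total = 2.056 mA, then current-divider fraction G_k/ΣG = 0.4268.)

I ≈ 0.878 mA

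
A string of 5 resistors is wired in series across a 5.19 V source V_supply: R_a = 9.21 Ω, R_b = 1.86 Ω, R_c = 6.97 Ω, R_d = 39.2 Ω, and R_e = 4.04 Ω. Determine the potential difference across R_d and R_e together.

V ≈ 3.66 V

Series total: ΣR = 9.21 + 1.86 + 6.97 + 39.2 + 4.04 = 61.28 Ω.
R_{R_d..R_e} = 39.2 + 4.04 = 43.24 Ω.
By the voltage-divider rule, V = 5.19 × 43.24/61.28 = 3.662 V.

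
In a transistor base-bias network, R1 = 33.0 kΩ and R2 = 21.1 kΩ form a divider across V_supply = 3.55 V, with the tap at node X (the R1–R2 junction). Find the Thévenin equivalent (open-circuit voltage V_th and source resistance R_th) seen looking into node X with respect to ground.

With X open, the divider is unloaded: V_th = 3.55 × 21.1/54.10 = 1.385 V.
Zeroing V_supply shorts the top of R1 to ground, so R_th = R1 ‖ R2 = 12.87 kΩ.

V_th ≈ 1.38 V, R_th ≈ 12.9 kΩ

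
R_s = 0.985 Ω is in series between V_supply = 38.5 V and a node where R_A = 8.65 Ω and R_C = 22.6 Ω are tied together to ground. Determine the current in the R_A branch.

Parallel bank: R_p = 1/(1/8.65 + 1/22.6) = 6.256 Ω.
Node voltage V_A = V_supply · R_p/(R_s + R_p) = 38.5 × 0.8640 = 33.26 V.
I(R_A) = V_A / R_A = 33.26/8.65 = 3.845 A.

I ≈ 3.85 A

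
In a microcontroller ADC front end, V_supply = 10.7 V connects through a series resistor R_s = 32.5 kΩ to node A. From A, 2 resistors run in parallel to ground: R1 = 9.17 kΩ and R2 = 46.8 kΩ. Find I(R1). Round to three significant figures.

Equivalent of the parallel group: R_p = 7.668 kΩ.
V_A = 10.7 × 7.668/40.17 = 2.043 V.
I(R1) = V_A / R1 = 2.043/9.17 = 0.2227 mA.
(Equivalently: I_total = 0.2664 mA, then current-divider fraction G_k/ΣG = 0.8362.)

I ≈ 0.223 mA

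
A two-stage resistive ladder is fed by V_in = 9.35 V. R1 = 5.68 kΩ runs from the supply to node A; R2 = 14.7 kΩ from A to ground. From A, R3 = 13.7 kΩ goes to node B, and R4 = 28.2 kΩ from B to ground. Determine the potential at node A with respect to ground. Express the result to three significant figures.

V_A ≈ 6.14 V

Node A sees R2 in parallel with the series input of stage 2, R3 + R4 = 41.90 kΩ.
R2 ‖ (R3+R4) = 10.88 kΩ.
First divider: V_A = V_in · 10.88/(5.68 + 10.88) = 6.143 V.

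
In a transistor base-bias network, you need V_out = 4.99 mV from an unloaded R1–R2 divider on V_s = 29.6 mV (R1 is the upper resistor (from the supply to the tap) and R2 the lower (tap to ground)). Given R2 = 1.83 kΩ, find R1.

Required fraction k = V_out/V_s = 0.1686.
Rearranging, R1 = R2·(1−k)/k = 1.83 × 4.932 = 9.025 kΩ.

R1 ≈ 9.03 kΩ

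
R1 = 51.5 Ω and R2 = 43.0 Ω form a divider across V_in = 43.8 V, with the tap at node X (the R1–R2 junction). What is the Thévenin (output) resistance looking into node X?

Zeroing V_in shorts the top of R1 to ground, so R_th = R1 ‖ R2 = 23.43 Ω.

R_th ≈ 23.4 Ω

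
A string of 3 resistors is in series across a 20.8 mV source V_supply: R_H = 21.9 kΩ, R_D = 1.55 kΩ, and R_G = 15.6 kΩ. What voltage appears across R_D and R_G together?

V ≈ 9.13 mV

Total series resistance ΣR = 21.9 + 1.55 + 15.6 = 39.05 kΩ.
R_{R_D..R_G} = 1.55 + 15.6 = 17.15 kΩ.
By the voltage-divider rule, V = 20.8 × 17.15/39.05 = 9.135 mV.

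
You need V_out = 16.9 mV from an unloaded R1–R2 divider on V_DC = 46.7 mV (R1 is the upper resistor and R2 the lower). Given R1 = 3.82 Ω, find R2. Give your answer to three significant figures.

R2 ≈ 2.17 Ω

V_out/V_DC = R2/(R1+R2) = 0.3619.
R2 = R1 · 0.3619/(1 − 0.3619) = 2.166 Ω.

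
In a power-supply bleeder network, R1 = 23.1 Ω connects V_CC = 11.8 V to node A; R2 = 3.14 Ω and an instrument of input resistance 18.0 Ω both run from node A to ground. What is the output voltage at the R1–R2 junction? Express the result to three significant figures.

R2 ‖ R_L = (3.14 × 18.0)/(3.14 + 18.0) = 2.674 Ω.
Voltage divider with the loaded lower leg: V_out = 11.8 × 2.674/(23.1 + 2.674) = 11.8 × 0.1037 = 1.224 V.
(Unloaded it would be 1.41 V; the load pulls it down.)

V_out ≈ 1.22 V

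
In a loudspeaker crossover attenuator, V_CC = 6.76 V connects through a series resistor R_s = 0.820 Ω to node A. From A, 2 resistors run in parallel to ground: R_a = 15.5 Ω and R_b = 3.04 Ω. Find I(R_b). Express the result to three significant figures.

I ≈ 1.68 A

Parallel bank: R_p = 1/(1/15.5 + 1/3.04) = 2.542 Ω.
Node voltage V_A = V_CC · R_p/(R_s + R_p) = 6.76 × 0.7561 = 5.111 V.
I(R_b) = V_A / R_b = 5.111/3.04 = 1.681 A.
(Equivalently: I_total = 2.011 A, then current-divider fraction G_k/ΣG = 0.8360.)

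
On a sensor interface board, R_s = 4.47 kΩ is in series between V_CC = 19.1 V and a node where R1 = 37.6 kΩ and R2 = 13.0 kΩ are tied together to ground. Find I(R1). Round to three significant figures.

I ≈ 0.347 mA

Equivalent of the parallel group: R_p = 9.660 kΩ.
V_A = 19.1 × 9.660/14.13 = 13.06 V.
I(R1) = V_A / R1 = 13.06/37.6 = 0.3473 mA.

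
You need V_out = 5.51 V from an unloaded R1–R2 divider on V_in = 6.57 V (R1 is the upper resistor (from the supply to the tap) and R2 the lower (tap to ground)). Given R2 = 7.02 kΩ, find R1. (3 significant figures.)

R1 ≈ 1.35 kΩ

The divider ratio is R2/(R1+R2) = 5.51/6.57 = 0.8387.
R1 = R2·(1/k − 1) = 7.02 × 0.1924 = 1.350 kΩ.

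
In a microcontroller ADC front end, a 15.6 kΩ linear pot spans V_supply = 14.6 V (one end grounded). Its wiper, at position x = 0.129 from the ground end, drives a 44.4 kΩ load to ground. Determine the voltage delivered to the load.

V_out ≈ 1.81 V

Lower segment x·R_p = 2.012 kΩ; upper segment (1−x)·R_p = 13.59 kΩ.
R_L loads the lower segment: effective lower R = 1.925 kΩ.
Then V_out = V_supply · 1.925/(13.59 + 1.925) = 1.812 V.
(Unloaded: V_out = x·V_supply = 1.88 V.)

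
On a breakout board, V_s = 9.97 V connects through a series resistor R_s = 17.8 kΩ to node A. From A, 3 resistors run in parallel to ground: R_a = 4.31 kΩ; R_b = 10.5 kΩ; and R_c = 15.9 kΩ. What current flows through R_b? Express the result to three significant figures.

I ≈ 0.120 mA

Combine the parallel branches: R_p = (1/4.31 + 1/10.5 + 1/15.9)⁻¹ = 2.563 kΩ.
V_A = 9.97 × 2.563/20.36 = 1.255 V.
Branch current I = V_A/R_b = 1.255/10.5 = 0.1195 mA.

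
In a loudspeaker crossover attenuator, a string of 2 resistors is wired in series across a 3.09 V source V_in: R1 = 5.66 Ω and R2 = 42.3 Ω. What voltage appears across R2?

V ≈ 2.73 V

ΣR = 5.66 + 42.3 = 47.96 Ω.
By the voltage-divider rule, V = 3.09 × 42.30/47.96 = 2.725 V.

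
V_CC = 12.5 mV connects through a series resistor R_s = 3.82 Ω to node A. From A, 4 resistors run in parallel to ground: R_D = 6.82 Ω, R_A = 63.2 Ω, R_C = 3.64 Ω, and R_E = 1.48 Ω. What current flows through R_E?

Parallel bank: R_p = 1/(1/6.82 + 1/63.2 + 1/3.64 + 1/1.48) = 0.8986 Ω.
V_A by voltage divider: V_A = 12.5 × 0.8986/(3.82 + 0.8986) = 2.380 mV.
I(R_E) = V_A / R_E = 2.380/1.48 = 1.608 mA.

I ≈ 1.61 mA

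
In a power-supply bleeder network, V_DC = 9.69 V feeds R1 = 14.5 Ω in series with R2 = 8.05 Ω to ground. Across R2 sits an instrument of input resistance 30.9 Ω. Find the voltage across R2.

The load sits in parallel with R2, giving an effective lower resistance R2' = R2·R_L/(R2+R_L) = 6.386 Ω.
Then V_out = V_DC · R2'/(R1 + R2') = 9.69 × 6.386/20.89 = 2.963 V.
(Unloaded it would be 3.46 V; the load pulls it down.)

V_out ≈ 2.96 V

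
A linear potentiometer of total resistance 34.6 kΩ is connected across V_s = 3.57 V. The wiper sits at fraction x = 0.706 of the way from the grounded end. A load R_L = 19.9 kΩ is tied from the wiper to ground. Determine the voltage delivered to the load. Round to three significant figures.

V_out ≈ 1.85 V

The pot divides into 10.17 kΩ above the wiper and 24.43 kΩ below.
R_L loads the lower segment: effective lower R = 10.97 kΩ.
Loaded-divider output: V_out = 3.57 × 0.5188 = 1.852 V.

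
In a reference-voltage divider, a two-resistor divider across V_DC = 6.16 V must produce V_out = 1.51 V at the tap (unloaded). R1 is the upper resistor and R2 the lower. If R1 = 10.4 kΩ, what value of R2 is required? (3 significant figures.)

V_out/V_DC = R2/(R1+R2) = 0.2451.
So R2 = R1 · V_out/(V_DC − V_out) = 10.4 × 1.51/(6.16 − 1.51) = 10.4 × 0.3247 = 3.377 kΩ.

R2 ≈ 3.38 kΩ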